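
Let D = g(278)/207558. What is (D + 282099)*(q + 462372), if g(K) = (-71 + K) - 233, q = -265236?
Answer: 49327727305664/887 ≈ 5.5612e+10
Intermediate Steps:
g(K) = -304 + K
D = -1/7983 (D = (-304 + 278)/207558 = -26*1/207558 = -1/7983 ≈ -0.00012527)
(D + 282099)*(q + 462372) = (-1/7983 + 282099)*(-265236 + 462372) = (2251996316/7983)*197136 = 49327727305664/887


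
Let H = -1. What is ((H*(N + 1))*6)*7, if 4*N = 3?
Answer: -147/2 ≈ -73.500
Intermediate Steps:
N = ¾ (N = (¼)*3 = ¾ ≈ 0.75000)
((H*(N + 1))*6)*7 = (-(¾ + 1)*6)*7 = (-1*7/4*6)*7 = -7/4*6*7 = -21/2*7 = -147/2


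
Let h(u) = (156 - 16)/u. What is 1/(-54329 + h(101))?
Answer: -101/5487089 ≈ -1.8407e-5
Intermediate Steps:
h(u) = 140/u
1/(-54329 + h(101)) = 1/(-54329 + 140/101) = 1/(-5487089/101) = -101/5487089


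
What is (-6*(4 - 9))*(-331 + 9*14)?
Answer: -6150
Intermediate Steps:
(-6*(4 - 9))*(-331 + 9*14) = (-6*(-5))*(-331 + 126) = 30*(-205) = -6150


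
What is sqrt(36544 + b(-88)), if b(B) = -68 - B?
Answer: 2*sqrt(9141) ≈ 191.22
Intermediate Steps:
sqrt(36544 + b(-88)) = sqrt(36544 + (-68 - 1*(-88))) = sqrt(36544 + (-68 + 88)) = sqrt(36544 + 20) = sqrt(36564) = 2*sqrt(9141)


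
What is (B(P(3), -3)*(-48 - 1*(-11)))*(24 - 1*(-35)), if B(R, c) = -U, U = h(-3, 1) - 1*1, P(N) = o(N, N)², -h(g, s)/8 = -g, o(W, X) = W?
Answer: -54575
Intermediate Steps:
h(g, s) = 8*g (h(g, s) = -(-8)*g = 8*g)
P(N) = N²
U = -25 (U = 8*(-3) - 1*1 = -24 - 1 = -25)
B(R, c) = 25 (B(R, c) = -1*(-25) = 25)
(B(P(3), -3)*(-48 - 1*(-11)))*(24 - 1*(-35)) = (25*(-48 - 1*(-11)))*(24 - 1*(-35)) = (25*(-48 + 11))*(24 + 35) = (25*(-37))*59 = -925*59 = -54575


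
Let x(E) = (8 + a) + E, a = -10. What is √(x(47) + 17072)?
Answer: √17117 ≈ 130.83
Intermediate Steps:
x(E) = -2 + E (x(E) = (8 - 10) + E = -2 + E)
√(x(47) + 17072) = √((-2 + 47) + 17072) = √(45 + 17072) = √17117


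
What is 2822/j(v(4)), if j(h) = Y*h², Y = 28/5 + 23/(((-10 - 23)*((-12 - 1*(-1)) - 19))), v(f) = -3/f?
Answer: 4966720/5567 ≈ 892.17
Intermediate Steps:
Y = 5567/990 (Y = 28*(⅕) + 23/((-33*((-12 + 1) - 19))) = 28/5 + 23/((-33*(-11 - 19))) = 28/5 + 23/((-33*(-30))) = 28/5 + 23/990 = 5567/990 ≈ 5.6232)
j(h) = 5567*h²/990
2822/j(v(4)) = 2822/((5567*(-3/4)²/990)) = 2822/((5567*(-3*¼)²/990)) = 2822/((5567*(-¾)²/990)) = 2822/(((5567/990)*(9/16))) = 2822/(5567/1760) = 2822*(1760/5567) = 4966720/5567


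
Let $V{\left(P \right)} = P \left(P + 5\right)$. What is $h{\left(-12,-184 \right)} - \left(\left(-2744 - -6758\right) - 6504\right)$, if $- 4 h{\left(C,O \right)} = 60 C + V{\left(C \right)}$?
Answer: $2649$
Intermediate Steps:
$V{\left(P \right)} = P \left(5 + P\right)$
$h{\left(C,O \right)} = - 15 C - \frac{C \left(5 + C\right)}{4}$ ($h{\left(C,O \right)} = - \frac{60 C + C \left(5 + C\right)}{4} = - 15 C - \frac{C \left(5 + C\right)}{4}$)
$h{\left(-12,-184 \right)} - \left(\left(-2744 - -6758\right) - 6504\right) = \frac{1}{4} \left(-12\right) \left(-65 - -12\right) - \left(\left(-2744 - -6758\right) - 6504\right) = \frac{1}{4} \left(-12\right) \left(-65 + 12\right) - \left(\left(-2744 + 6758\right) - 6504\right) = \frac{1}{4} \left(-12\right) \left(-53\right) - \left(4014 - 6504\right) = 159 - -2490 = 159 + 2490 = 2649$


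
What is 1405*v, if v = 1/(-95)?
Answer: -281/19 ≈ -14.789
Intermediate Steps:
v = -1/95 ≈ -0.010526
1405*v = 1405*(-1/95) = -281/19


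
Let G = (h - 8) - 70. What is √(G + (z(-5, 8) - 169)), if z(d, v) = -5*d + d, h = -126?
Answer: I*√353 ≈ 18.788*I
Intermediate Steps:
z(d, v) = -4*d
G = -204 (G = (-126 - 8) - 70 = -134 - 70 = -204)
√(G + (z(-5, 8) - 169)) = √(-204 + (-4*(-5) - 169)) = √(-204 + (20 - 169)) = √(-204 - 149) = √(-353) = I*√353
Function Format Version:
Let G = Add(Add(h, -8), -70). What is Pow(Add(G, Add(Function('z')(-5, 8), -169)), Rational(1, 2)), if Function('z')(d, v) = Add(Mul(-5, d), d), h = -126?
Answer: Mul(I, Pow(353, Rational(1, 2))) ≈ Mul(18.788, I)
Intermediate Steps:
Function('z')(d, v) = Mul(-4, d)
G = -204 (G = Add(Add(-126, -8), -70) = Add(-134, -70) = -204)
Pow(Add(G, Add(Function('z')(-5, 8), -169)), Rational(1, 2)) = Pow(Add(-204, Add(Mul(-4, -5), -169)), Rational(1, 2)) = Pow(Add(-204, Add(20, -169)), Rational(1, 2)) = Pow(Add(-204, -149), Rational(1, 2)) = Pow(-353, Rational(1, 2)) = Mul(I, Pow(353, Rational(1, 2)))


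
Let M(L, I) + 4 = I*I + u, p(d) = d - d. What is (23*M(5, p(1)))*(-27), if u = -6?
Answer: 6210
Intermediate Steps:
p(d) = 0
M(L, I) = -10 + I**2 (M(L, I) = -4 + (I*I - 6) = -4 + (I**2 - 6) = -4 + (-6 + I**2) = -10 + I**2)
(23*M(5, p(1)))*(-27) = (23*(-10 + 0**2))*(-27) = (23*(-10 + 0))*(-27) = (23*(-10))*(-27) = -230*(-27) = 6210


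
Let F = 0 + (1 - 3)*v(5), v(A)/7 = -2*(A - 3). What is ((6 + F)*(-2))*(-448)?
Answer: 55552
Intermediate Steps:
v(A) = 42 - 14*A (v(A) = 7*(-2*(A - 3)) = 7*(-2*(-3 + A)) = 7*(6 - 2*A) = 42 - 14*A)
F = 56 (F = 0 + (1 - 3)*(42 - 14*5) = 0 - 2*(42 - 70) = 0 - 2*(-28) = 0 + 56 = 56)
((6 + F)*(-2))*(-448) = ((6 + 56)*(-2))*(-448) = (62*(-2))*(-448) = -124*(-448) = 55552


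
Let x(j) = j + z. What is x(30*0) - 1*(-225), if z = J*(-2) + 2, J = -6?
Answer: 239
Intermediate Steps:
z = 14 (z = -6*(-2) + 2 = 12 + 2 = 14)
x(j) = 14 + j (x(j) = j + 14 = 14 + j)
x(30*0) - 1*(-225) = (14 + 30*0) - 1*(-225) = (14 + 0) + 225 = 14 + 225 = 239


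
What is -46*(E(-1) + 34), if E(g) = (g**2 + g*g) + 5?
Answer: -1886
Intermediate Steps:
E(g) = 5 + 2*g**2 (E(g) = (g**2 + g**2) + 5 = 2*g**2 + 5 = 5 + 2*g**2)
-46*(E(-1) + 34) = -46*((5 + 2*(-1)**2) + 34) = -46*((5 + 2*1) + 34) = -46*((5 + 2) + 34) = -46*(7 + 34) = -46*41 = -1886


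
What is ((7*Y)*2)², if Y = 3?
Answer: 1764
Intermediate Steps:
((7*Y)*2)² = ((7*3)*2)² = (21*2)² = 42² = 1764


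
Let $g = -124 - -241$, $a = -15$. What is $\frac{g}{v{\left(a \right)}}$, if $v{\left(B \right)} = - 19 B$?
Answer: $\frac{39}{95} \approx 0.41053$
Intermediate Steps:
$g = 117$ ($g = -124 + 241 = 117$)
$\frac{g}{v{\left(a \right)}} = \frac{117}{\left(-19\right) \left(-15\right)} = \frac{117}{285} = 117 \cdot \frac{1}{285} = \frac{39}{95}$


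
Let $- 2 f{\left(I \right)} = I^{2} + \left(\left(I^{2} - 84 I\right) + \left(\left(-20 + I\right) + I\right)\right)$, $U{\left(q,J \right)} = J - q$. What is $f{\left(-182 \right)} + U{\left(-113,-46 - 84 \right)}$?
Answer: $-40593$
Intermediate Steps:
$f{\left(I \right)} = 10 - I^{2} + 41 I$ ($f{\left(I \right)} = - \frac{I^{2} + \left(\left(I^{2} - 84 I\right) + \left(\left(-20 + I\right) + I\right)\right)}{2} = - \frac{I^{2} + \left(\left(I^{2} - 84 I\right) + \left(-20 + 2 I\right)\right)}{2} = - \frac{I^{2} - \left(20 - I^{2} + 82 I\right)}{2} = - \frac{-20 - 82 I + 2 I^{2}}{2} = 10 - I^{2} + 41 I$)
$f{\left(-182 \right)} + U{\left(-113,-46 - 84 \right)} = \left(10 - \left(-182\right)^{2} + 41 \left(-182\right)\right) - 17 = \left(10 - 33124 - 7462\right) + \left(-130 + 113\right) = \left(10 - 33124 - 7462\right) - 17 = -40576 - 17 = -40593$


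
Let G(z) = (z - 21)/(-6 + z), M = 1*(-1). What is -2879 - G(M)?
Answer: -20175/7 ≈ -2882.1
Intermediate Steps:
M = -1
G(z) = (-21 + z)/(-6 + z)
-2879 - G(M) = -2879 - (-21 - 1)/(-6 - 1) = -2879 - (-22)/(-7) = -2879 - (-1)*(-22)/7 = -2879 - 1*22/7 = -2879 - 22/7 = -20175/7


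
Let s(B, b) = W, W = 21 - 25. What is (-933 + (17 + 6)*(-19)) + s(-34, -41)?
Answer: -1374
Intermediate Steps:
W = -4
s(B, b) = -4
(-933 + (17 + 6)*(-19)) + s(-34, -41) = (-933 + (17 + 6)*(-19)) - 4 = (-933 + 23*(-19)) - 4 = (-933 - 437) - 4 = -1370 - 4 = -1374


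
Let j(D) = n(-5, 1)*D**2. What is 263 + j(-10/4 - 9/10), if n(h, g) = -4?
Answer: 5419/25 ≈ 216.76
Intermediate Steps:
j(D) = -4*D**2
263 + j(-10/4 - 9/10) = 263 - 4*(-10/4 - 9/10)**2 = 263 - 4*(-10*1/4 - 9*1/10)**2 = 263 - 4*(-5/2 - 9/10)**2 = 263 - 4*(-17/5)**2 = 263 - 4*289/25 = 263 - 1156/25 = 5419/25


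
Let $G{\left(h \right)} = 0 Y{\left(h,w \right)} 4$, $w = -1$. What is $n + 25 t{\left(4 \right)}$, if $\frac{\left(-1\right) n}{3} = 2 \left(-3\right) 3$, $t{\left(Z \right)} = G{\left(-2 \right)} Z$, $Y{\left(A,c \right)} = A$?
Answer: $54$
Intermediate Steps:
$G{\left(h \right)} = 0$ ($G{\left(h \right)} = 0 h 4 = 0 \cdot 4 = 0$)
$t{\left(Z \right)} = 0$ ($t{\left(Z \right)} = 0 Z = 0$)
$n = 54$ ($n = - 3 \cdot 2 \left(-3\right) 3 = - 3 \left(\left(-6\right) 3\right) = \left(-3\right) \left(-18\right) = 54$)
$n + 25 t{\left(4 \right)} = 54 + 25 \cdot 0 = 54 + 0 = 54$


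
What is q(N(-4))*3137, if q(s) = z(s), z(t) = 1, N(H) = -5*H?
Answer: 3137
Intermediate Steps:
q(s) = 1
q(N(-4))*3137 = 1*3137 = 3137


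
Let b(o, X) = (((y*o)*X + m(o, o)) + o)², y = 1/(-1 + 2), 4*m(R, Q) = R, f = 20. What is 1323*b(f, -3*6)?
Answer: 148473675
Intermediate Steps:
m(R, Q) = R/4
y = 1 (y = 1/1 = 1)
b(o, X) = (5*o/4 + X*o)² (b(o, X) = (((1*o)*X + o/4) + o)² = ((o*X + o/4) + o)² = ((X*o + o/4) + o)² = ((o/4 + X*o) + o)² = (5*o/4 + X*o)²)
1323*b(f, -3*6) = 1323*((1/16)*20²*(5 + 4*(-3*6))²) = 1323*((1/16)*400*(5 + 4*(-18))²) = 1323*((1/16)*400*(5 - 72)²) = 1323*((1/16)*400*(-67)²) = 1323*((1/16)*400*4489) = 1323*112225 = 148473675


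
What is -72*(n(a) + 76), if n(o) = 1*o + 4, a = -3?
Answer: -5544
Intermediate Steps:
n(o) = 4 + o (n(o) = o + 4 = 4 + o)
-72*(n(a) + 76) = -72*((4 - 3) + 76) = -72*(1 + 76) = -72*77 = -5544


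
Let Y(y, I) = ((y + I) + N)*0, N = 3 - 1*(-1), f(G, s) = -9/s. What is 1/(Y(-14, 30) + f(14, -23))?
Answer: 23/9 ≈ 2.5556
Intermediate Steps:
N = 4 (N = 3 + 1 = 4)
Y(y, I) = 0 (Y(y, I) = ((y + I) + 4)*0 = ((I + y) + 4)*0 = (4 + I + y)*0 = 0)
1/(Y(-14, 30) + f(14, -23)) = 1/(0 - 9/(-23)) = 1/(0 - 9*(-1/23)) = 1/(0 + 9/23) = 1/(9/23) = 23/9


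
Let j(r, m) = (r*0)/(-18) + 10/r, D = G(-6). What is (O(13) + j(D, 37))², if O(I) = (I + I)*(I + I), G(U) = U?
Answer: 4092529/9 ≈ 4.5473e+5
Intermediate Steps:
D = -6
j(r, m) = 10/r (j(r, m) = 0*(-1/18) + 10/r = 0 + 10/r = 10/r)
O(I) = 4*I² (O(I) = (2*I)*(2*I) = 4*I²)
(O(13) + j(D, 37))² = (4*13² + 10/(-6))² = (4*169 + 10*(-⅙))² = (676 - 5/3)² = (2023/3)² = 4092529/9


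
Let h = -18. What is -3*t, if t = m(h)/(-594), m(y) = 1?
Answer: 1/198 ≈ 0.0050505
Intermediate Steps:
t = -1/594 (t = 1/(-594) = 1*(-1/594) = -1/594 ≈ -0.0016835)
-3*t = -3*(-1/594) = 1/198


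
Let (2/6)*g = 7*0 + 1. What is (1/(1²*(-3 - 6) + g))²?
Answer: 1/36 ≈ 0.027778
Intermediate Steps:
g = 3 (g = 3*(7*0 + 1) = 3*(0 + 1) = 3*1 = 3)
(1/(1²*(-3 - 6) + g))² = (1/(1²*(-3 - 6) + 3))² = (1/(1*(-9) + 3))² = (1/(-9 + 3))² = (1/(-6))² = (-⅙)² = 1/36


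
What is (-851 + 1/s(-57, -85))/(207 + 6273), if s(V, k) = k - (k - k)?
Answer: -1507/11475 ≈ -0.13133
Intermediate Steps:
s(V, k) = k (s(V, k) = k - 1*0 = k + 0 = k)
(-851 + 1/s(-57, -85))/(207 + 6273) = (-851 + 1/(-85))/(207 + 6273) = (-851 - 1/85)/6480 = -72336/85*1/6480 = -1507/11475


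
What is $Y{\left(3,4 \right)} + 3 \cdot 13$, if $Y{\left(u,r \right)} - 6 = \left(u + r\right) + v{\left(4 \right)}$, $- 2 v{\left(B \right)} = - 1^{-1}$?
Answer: $\frac{105}{2} \approx 52.5$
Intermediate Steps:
$v{\left(B \right)} = \frac{1}{2}$ ($v{\left(B \right)} = - \frac{\left(-1\right) 1^{-1}}{2} = - \frac{\left(-1\right) 1}{2} = \left(- \frac{1}{2}\right) \left(-1\right) = \frac{1}{2}$)
$Y{\left(u,r \right)} = \frac{13}{2} + r + u$ ($Y{\left(u,r \right)} = 6 + \left(\left(u + r\right) + \frac{1}{2}\right) = 6 + \left(\left(r + u\right) + \frac{1}{2}\right) = 6 + \left(\frac{1}{2} + r + u\right) = \frac{13}{2} + r + u$)
$Y{\left(3,4 \right)} + 3 \cdot 13 = \left(\frac{13}{2} + 4 + 3\right) + 3 \cdot 13 = \frac{27}{2} + 39 = \frac{105}{2}$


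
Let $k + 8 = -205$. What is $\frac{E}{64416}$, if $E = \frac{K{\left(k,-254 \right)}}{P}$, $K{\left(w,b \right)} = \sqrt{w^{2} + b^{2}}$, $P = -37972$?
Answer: $- \frac{\sqrt{109885}}{2446004352} \approx -1.3552 \cdot 10^{-7}$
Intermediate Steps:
$k = -213$ ($k = -8 - 205 = -213$)
$K{\left(w,b \right)} = \sqrt{b^{2} + w^{2}}$
$E = - \frac{\sqrt{109885}}{37972}$ ($E = \frac{\sqrt{\left(-254\right)^{2} + \left(-213\right)^{2}}}{-37972} = \sqrt{64516 + 45369} \left(- \frac{1}{37972}\right) = \sqrt{109885} \left(- \frac{1}{37972}\right) = - \frac{\sqrt{109885}}{37972} \approx -0.0087298$)
$\frac{E}{64416} = \frac{\left(- \frac{1}{37972}\right) \sqrt{109885}}{64416} = - \frac{\sqrt{109885}}{37972} \cdot \frac{1}{64416} = - \frac{\sqrt{109885}}{2446004352}$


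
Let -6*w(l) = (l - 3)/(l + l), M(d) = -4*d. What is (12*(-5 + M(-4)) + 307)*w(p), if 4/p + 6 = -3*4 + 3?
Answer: -21511/48 ≈ -448.15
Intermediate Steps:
p = -4/15 (p = 4/(-6 + (-3*4 + 3)) = 4/(-6 + (-12 + 3)) = 4/(-6 - 9) = 4/(-15) = 4*(-1/15) = -4/15 ≈ -0.26667)
w(l) = -(-3 + l)/(12*l) (w(l) = -(l - 3)/(6*(l + l)) = -(-3 + l)/(6*(2*l)) = -(-3 + l)*1/(2*l)/6 = -(-3 + l)/(12*l))
(12*(-5 + M(-4)) + 307)*w(p) = (12*(-5 - 4*(-4)) + 307)*((3 - 1*(-4/15))/(12*(-4/15))) = (12*(-5 + 16) + 307)*((1/12)*(-15/4)*(3 + 4/15)) = (12*11 + 307)*((1/12)*(-15/4)*(49/15)) = (132 + 307)*(-49/48) = 439*(-49/48) = -21511/48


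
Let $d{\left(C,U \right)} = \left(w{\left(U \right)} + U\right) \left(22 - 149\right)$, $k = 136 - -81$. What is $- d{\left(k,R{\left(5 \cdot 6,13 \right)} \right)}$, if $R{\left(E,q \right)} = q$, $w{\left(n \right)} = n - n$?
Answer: $1651$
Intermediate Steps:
$w{\left(n \right)} = 0$
$k = 217$ ($k = 136 + 81 = 217$)
$d{\left(C,U \right)} = - 127 U$ ($d{\left(C,U \right)} = \left(0 + U\right) \left(22 - 149\right) = U \left(-127\right) = - 127 U$)
$- d{\left(k,R{\left(5 \cdot 6,13 \right)} \right)} = - \left(-127\right) 13 = \left(-1\right) \left(-1651\right) = 1651$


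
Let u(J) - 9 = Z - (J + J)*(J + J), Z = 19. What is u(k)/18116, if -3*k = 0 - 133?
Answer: -2518/5823 ≈ -0.43242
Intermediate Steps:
k = 133/3 (k = -(0 - 133)/3 = -⅓*(-133) = 133/3 ≈ 44.333)
u(J) = 28 - 4*J² (u(J) = 9 + (19 - (J + J)*(J + J)) = 9 + (19 - 2*J*2*J) = 9 + (19 - 4*J²) = 28 - 4*J²)
u(k)/18116 = (28 - 4*(133/3)²)/18116 = (28 - 4*17689/9)*(1/18116) = (28 - 70756/9)*(1/18116) = -70504/9*1/18116 = -2518/5823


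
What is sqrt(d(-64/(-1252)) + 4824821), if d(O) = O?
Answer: sqrt(472682893557)/313 ≈ 2196.5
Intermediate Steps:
sqrt(d(-64/(-1252)) + 4824821) = sqrt(-64/(-1252) + 4824821) = sqrt(-64*(-1/1252) + 4824821) = sqrt(16/313 + 4824821) = sqrt(1510168989/313) = sqrt(472682893557)/313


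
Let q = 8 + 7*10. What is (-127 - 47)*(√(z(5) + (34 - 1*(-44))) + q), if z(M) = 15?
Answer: -13572 - 174*√93 ≈ -15250.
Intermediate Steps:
q = 78 (q = 8 + 70 = 78)
(-127 - 47)*(√(z(5) + (34 - 1*(-44))) + q) = (-127 - 47)*(√(15 + (34 - 1*(-44))) + 78) = -174*(√(15 + (34 + 44)) + 78) = -174*(√(15 + 78) + 78) = -174*(√93 + 78) = -174*(78 + √93) = -13572 - 174*√93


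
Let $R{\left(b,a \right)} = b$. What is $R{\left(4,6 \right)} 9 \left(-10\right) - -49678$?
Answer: $49318$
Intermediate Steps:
$R{\left(4,6 \right)} 9 \left(-10\right) - -49678 = 4 \cdot 9 \left(-10\right) - -49678 = 36 \left(-10\right) + 49678 = -360 + 49678 = 49318$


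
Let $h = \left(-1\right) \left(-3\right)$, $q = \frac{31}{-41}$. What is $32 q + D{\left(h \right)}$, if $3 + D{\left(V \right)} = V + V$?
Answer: $- \frac{869}{41} \approx -21.195$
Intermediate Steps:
$q = - \frac{31}{41}$ ($q = 31 \left(- \frac{1}{41}\right) = - \frac{31}{41} \approx -0.7561$)
$h = 3$
$D{\left(V \right)} = -3 + 2 V$ ($D{\left(V \right)} = -3 + \left(V + V\right) = -3 + 2 V$)
$32 q + D{\left(h \right)} = 32 \left(- \frac{31}{41}\right) + \left(-3 + 2 \cdot 3\right) = - \frac{992}{41} + \left(-3 + 6\right) = - \frac{992}{41} + 3 = - \frac{869}{41}$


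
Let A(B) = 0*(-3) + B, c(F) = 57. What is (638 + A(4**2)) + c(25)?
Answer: 711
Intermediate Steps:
A(B) = B (A(B) = 0 + B = B)
(638 + A(4**2)) + c(25) = (638 + 4**2) + 57 = (638 + 16) + 57 = 654 + 57 = 711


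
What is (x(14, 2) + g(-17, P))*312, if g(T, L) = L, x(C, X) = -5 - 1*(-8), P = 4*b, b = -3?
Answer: -2808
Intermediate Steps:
P = -12 (P = 4*(-3) = -12)
x(C, X) = 3 (x(C, X) = -5 + 8 = 3)
(x(14, 2) + g(-17, P))*312 = (3 - 12)*312 = -9*312 = -2808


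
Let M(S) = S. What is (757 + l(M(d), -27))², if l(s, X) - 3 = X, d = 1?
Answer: 537289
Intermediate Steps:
l(s, X) = 3 + X
(757 + l(M(d), -27))² = (757 + (3 - 27))² = (757 - 24)² = 733² = 537289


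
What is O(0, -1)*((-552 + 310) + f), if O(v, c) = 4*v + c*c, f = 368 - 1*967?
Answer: -841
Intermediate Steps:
f = -599 (f = 368 - 967 = -599)
O(v, c) = c² + 4*v (O(v, c) = 4*v + c² = c² + 4*v)
O(0, -1)*((-552 + 310) + f) = ((-1)² + 4*0)*((-552 + 310) - 599) = (1 + 0)*(-242 - 599) = 1*(-841) = -841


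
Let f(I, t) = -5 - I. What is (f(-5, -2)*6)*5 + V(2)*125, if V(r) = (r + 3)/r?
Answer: 625/2 ≈ 312.50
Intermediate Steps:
V(r) = (3 + r)/r
(f(-5, -2)*6)*5 + V(2)*125 = ((-5 - 1*(-5))*6)*5 + ((3 + 2)/2)*125 = ((-5 + 5)*6)*5 + ((1/2)*5)*125 = (0*6)*5 + (5/2)*125 = 0*5 + 625/2 = 0 + 625/2 = 625/2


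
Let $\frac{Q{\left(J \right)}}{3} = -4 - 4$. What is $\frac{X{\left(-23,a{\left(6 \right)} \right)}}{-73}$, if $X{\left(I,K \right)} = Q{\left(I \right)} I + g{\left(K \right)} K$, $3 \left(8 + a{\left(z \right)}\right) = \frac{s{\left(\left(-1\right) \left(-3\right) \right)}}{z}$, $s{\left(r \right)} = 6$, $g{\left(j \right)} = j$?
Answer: $- \frac{5497}{657} \approx -8.3668$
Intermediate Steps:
$Q{\left(J \right)} = -24$ ($Q{\left(J \right)} = 3 \left(-4 - 4\right) = 3 \left(-8\right) = -24$)
$a{\left(z \right)} = -8 + \frac{2}{z}$ ($a{\left(z \right)} = -8 + \frac{6 \frac{1}{z}}{3} = -8 + \frac{2}{z}$)
$X{\left(I,K \right)} = K^{2} - 24 I$ ($X{\left(I,K \right)} = - 24 I + K K = - 24 I + K^{2} = K^{2} - 24 I$)
$\frac{X{\left(-23,a{\left(6 \right)} \right)}}{-73} = \frac{\left(-8 + \frac{2}{6}\right)^{2} - -552}{-73} = \left(\left(-8 + 2 \cdot \frac{1}{6}\right)^{2} + 552\right) \left(- \frac{1}{73}\right) = \left(\left(-8 + \frac{1}{3}\right)^{2} + 552\right) \left(- \frac{1}{73}\right) = \left(\left(- \frac{23}{3}\right)^{2} + 552\right) \left(- \frac{1}{73}\right) = \left(\frac{529}{9} + 552\right) \left(- \frac{1}{73}\right) = \frac{5497}{9} \left(- \frac{1}{73}\right) = - \frac{5497}{657}$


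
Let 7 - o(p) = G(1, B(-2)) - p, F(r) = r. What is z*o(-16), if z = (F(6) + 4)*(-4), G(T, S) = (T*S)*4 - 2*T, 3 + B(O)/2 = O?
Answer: -1320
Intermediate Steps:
B(O) = -6 + 2*O
G(T, S) = -2*T + 4*S*T (G(T, S) = (S*T)*4 - 2*T = 4*S*T - 2*T = -2*T + 4*S*T)
o(p) = 49 + p (o(p) = 7 - (2*1*(-1 + 2*(-6 + 2*(-2))) - p) = 7 - (2*1*(-1 + 2*(-6 - 4)) - p) = 7 - (2*1*(-1 + 2*(-10)) - p) = 7 - (2*1*(-1 - 20) - p) = 7 - (2*1*(-21) - p) = 7 - (-42 - p) = 7 + (42 + p) = 49 + p)
z = -40 (z = (6 + 4)*(-4) = 10*(-4) = -40)
z*o(-16) = -40*(49 - 16) = -40*33 = -1320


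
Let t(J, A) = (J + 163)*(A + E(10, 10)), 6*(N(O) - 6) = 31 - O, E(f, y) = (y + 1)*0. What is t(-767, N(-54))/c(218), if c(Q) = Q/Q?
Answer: -36542/3 ≈ -12181.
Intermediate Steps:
c(Q) = 1
E(f, y) = 0 (E(f, y) = (1 + y)*0 = 0)
N(O) = 67/6 - O/6 (N(O) = 6 + (31 - O)/6 = 6 + (31/6 - O/6) = 67/6 - O/6)
t(J, A) = A*(163 + J) (t(J, A) = (J + 163)*(A + 0) = (163 + J)*A = A*(163 + J))
t(-767, N(-54))/c(218) = ((67/6 - 1/6*(-54))*(163 - 767))/1 = ((67/6 + 9)*(-604))*1 = ((121/6)*(-604))*1 = -36542/3*1 = -36542/3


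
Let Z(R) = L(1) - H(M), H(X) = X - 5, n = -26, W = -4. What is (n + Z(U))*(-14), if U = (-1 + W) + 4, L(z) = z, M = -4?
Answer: 224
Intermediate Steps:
H(X) = -5 + X
U = -1 (U = (-1 - 4) + 4 = -5 + 4 = -1)
Z(R) = 10 (Z(R) = 1 - (-5 - 4) = 1 - 1*(-9) = 1 + 9 = 10)
(n + Z(U))*(-14) = (-26 + 10)*(-14) = -16*(-14) = 224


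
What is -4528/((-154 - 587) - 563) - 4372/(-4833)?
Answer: 3448114/787779 ≈ 4.3770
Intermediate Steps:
-4528/((-154 - 587) - 563) - 4372/(-4833) = -4528/(-741 - 563) - 4372*(-1/4833) = -4528/(-1304) + 4372/4833 = -4528*(-1/1304) + 4372/4833 = 566/163 + 4372/4833 = 3448114/787779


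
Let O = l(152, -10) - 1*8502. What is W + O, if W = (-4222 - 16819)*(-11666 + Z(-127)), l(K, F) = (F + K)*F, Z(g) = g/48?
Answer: 11784482639/48 ≈ 2.4551e+8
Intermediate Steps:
Z(g) = g/48 (Z(g) = g*(1/48) = g/48)
l(K, F) = F*(F + K)
O = -9922 (O = -10*(-10 + 152) - 1*8502 = -10*142 - 8502 = -1420 - 8502 = -9922)
W = 11784958895/48 (W = (-4222 - 16819)*(-11666 + (1/48)*(-127)) = -21041*(-11666 - 127/48) = -21041*(-560095/48) = 11784958895/48 ≈ 2.4552e+8)
W + O = 11784958895/48 - 9922 = 11784482639/48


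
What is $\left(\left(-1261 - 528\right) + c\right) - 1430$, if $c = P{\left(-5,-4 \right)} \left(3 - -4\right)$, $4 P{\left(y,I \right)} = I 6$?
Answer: $-3261$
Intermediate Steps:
$P{\left(y,I \right)} = \frac{3 I}{2}$ ($P{\left(y,I \right)} = \frac{I 6}{4} = \frac{6 I}{4} = \frac{3 I}{2}$)
$c = -42$ ($c = \frac{3}{2} \left(-4\right) \left(3 - -4\right) = - 6 \left(3 + 4\right) = \left(-6\right) 7 = -42$)
$\left(\left(-1261 - 528\right) + c\right) - 1430 = \left(\left(-1261 - 528\right) - 42\right) - 1430 = \left(-1789 - 42\right) - 1430 = -1831 - 1430 = -3261$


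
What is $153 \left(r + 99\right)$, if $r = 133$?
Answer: $35496$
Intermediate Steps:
$153 \left(r + 99\right) = 153 \left(133 + 99\right) = 153 \cdot 232 = 35496$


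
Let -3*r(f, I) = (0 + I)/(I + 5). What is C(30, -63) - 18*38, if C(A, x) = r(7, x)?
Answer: -39693/58 ≈ -684.36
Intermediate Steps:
r(f, I) = -I/(3*(5 + I)) (r(f, I) = -(0 + I)/(3*(I + 5)) = -I/(3*(5 + I)))
C(A, x) = -x/(15 + 3*x)
C(30, -63) - 18*38 = -1*(-63)/(15 + 3*(-63)) - 18*38 = -1*(-63)/(15 - 189) - 1*684 = -1*(-63)/(-174) - 684 = -1*(-63)*(-1/174) - 684 = -21/58 - 684 = -39693/58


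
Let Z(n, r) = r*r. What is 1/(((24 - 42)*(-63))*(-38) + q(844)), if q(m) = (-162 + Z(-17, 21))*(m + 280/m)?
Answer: 211/40612554 ≈ 5.1954e-6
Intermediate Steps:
Z(n, r) = r²
q(m) = 279*m + 78120/m (q(m) = (-162 + 21²)*(m + 280/m) = (-162 + 441)*(m + 280/m) = 279*(m + 280/m) = 279*m + 78120/m)
1/(((24 - 42)*(-63))*(-38) + q(844)) = 1/(((24 - 42)*(-63))*(-38) + (279*844 + 78120/844)) = 1/(-18*(-63)*(-38) + (235476 + 78120*(1/844))) = 1/(1134*(-38) + (235476 + 19530/211)) = 1/(-43092 + 49704966/211) = 1/(40612554/211) = 211/40612554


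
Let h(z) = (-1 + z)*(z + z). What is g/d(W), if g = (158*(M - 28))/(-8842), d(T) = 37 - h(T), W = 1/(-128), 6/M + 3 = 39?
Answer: 54038528/4018357425 ≈ 0.013448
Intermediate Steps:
M = ⅙ (M = 6/(-3 + 39) = 6/36 = 6*(1/36) = ⅙ ≈ 0.16667)
h(z) = 2*z*(-1 + z) (h(z) = (-1 + z)*(2*z) = 2*z*(-1 + z))
W = -1/128 ≈ -0.0078125
d(T) = 37 - 2*T*(-1 + T)
g = 13193/26526 (g = (158*(⅙ - 28))/(-8842) = (158*(-167/6))*(-1/8842) = -13193/3*(-1/8842) = 13193/26526 ≈ 0.49736)
g/d(W) = 13193/(26526*(37 - 2*(-1/128)*(-1 - 1/128))) = 13193/(26526*(37 - 2*(-1/128)*(-129/128))) = 13193/(26526*(37 - 129/8192)) = 13193/(26526*(302975/8192)) = (13193/26526)*(8192/302975) = 54038528/4018357425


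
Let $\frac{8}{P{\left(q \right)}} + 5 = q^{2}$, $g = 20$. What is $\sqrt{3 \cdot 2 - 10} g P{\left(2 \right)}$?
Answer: $- 320 i \approx - 320.0 i$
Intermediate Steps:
$P{\left(q \right)} = \frac{8}{-5 + q^{2}}$
$\sqrt{3 \cdot 2 - 10} g P{\left(2 \right)} = \sqrt{3 \cdot 2 - 10} \cdot 20 \frac{8}{-5 + 2^{2}} = \sqrt{6 - 10} \cdot 20 \frac{8}{-5 + 4} = \sqrt{-4} \cdot 20 \frac{8}{-1} = 2 i 20 \cdot 8 \left(-1\right) = 40 i \left(-8\right) = - 320 i$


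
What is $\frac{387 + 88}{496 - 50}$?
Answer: $\frac{475}{446} \approx 1.065$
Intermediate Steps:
$\frac{387 + 88}{496 - 50} = \frac{475}{496 - 50} = \frac{475}{446}$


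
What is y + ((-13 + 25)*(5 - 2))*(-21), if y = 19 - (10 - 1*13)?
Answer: -734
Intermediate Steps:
y = 22 (y = 19 - (10 - 13) = 19 - 1*(-3) = 19 + 3 = 22)
y + ((-13 + 25)*(5 - 2))*(-21) = 22 + ((-13 + 25)*(5 - 2))*(-21) = 22 + (12*3)*(-21) = 22 + 36*(-21) = 22 - 756 = -734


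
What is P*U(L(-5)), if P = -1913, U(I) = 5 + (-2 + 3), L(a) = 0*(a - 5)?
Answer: -11478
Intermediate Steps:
L(a) = 0 (L(a) = 0*(-5 + a) = 0)
U(I) = 6 (U(I) = 5 + 1 = 6)
P*U(L(-5)) = -1913*6 = -11478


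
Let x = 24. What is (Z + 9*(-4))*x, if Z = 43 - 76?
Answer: -1656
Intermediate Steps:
Z = -33
(Z + 9*(-4))*x = (-33 + 9*(-4))*24 = (-33 - 36)*24 = -69*24 = -1656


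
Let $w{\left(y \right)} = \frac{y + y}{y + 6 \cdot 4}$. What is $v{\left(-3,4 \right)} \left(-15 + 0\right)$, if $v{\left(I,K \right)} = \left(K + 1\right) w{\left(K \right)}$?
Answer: $- \frac{150}{7} \approx -21.429$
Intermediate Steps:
$w{\left(y \right)} = \frac{2 y}{24 + y}$ ($w{\left(y \right)} = \frac{2 y}{y + 24} = \frac{2 y}{24 + y}$)
$v{\left(I,K \right)} = \frac{2 K \left(1 + K\right)}{24 + K}$ ($v{\left(I,K \right)} = \left(K + 1\right) \frac{2 K}{24 + K} = \left(1 + K\right) \frac{2 K}{24 + K} = \frac{2 K \left(1 + K\right)}{24 + K}$)
$v{\left(-3,4 \right)} \left(-15 + 0\right) = 2 \cdot 4 \frac{1}{24 + 4} \left(1 + 4\right) \left(-15 + 0\right) = 2 \cdot 4 \cdot \frac{1}{28} \cdot 5 \left(-15\right) = \frac{10}{7} \left(-15\right) = - \frac{150}{7}$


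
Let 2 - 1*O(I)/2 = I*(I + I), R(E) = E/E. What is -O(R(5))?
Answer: 0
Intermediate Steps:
R(E) = 1
O(I) = 4 - 4*I² (O(I) = 4 - 2*I*(I + I) = 4 - 2*I*2*I = 4 - 4*I²)
-O(R(5)) = -(4 - 4*1²) = -(4 - 4*1) = -(4 - 4) = -1*0 = 0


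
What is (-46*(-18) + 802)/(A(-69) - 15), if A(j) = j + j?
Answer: -1630/153 ≈ -10.654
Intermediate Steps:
A(j) = 2*j
(-46*(-18) + 802)/(A(-69) - 15) = (-46*(-18) + 802)/(2*(-69) - 15) = (828 + 802)/(-138 - 15) = 1630/(-153) = 1630*(-1/153) = -1630/153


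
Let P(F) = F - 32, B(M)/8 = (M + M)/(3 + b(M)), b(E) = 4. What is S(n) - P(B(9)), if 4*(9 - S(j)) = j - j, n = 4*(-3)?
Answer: 143/7 ≈ 20.429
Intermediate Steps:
B(M) = 16*M/7 (B(M) = 8*((M + M)/(3 + 4)) = 8*((2*M)/7) = 8*((2*M)*(⅐)) = 8*(2*M/7) = 16*M/7)
n = -12
P(F) = -32 + F
S(j) = 9 (S(j) = 9 - (j - j)/4 = 9 - ¼*0 = 9 + 0 = 9)
S(n) - P(B(9)) = 9 - (-32 + (16/7)*9) = 9 - (-32 + 144/7) = 9 - 1*(-80/7) = 9 + 80/7 = 143/7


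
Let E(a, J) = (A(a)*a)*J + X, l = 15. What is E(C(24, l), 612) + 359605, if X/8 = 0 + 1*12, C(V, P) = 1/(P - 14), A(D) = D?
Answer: 360313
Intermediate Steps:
C(V, P) = 1/(-14 + P)
X = 96 (X = 8*(0 + 1*12) = 8*(0 + 12) = 8*12 = 96)
E(a, J) = 96 + J*a² (E(a, J) = (a*a)*J + 96 = a²*J + 96 = J*a² + 96 = 96 + J*a²)
E(C(24, l), 612) + 359605 = (96 + 612*(1/(-14 + 15))²) + 359605 = (96 + 612*(1/1)²) + 359605 = (96 + 612*1²) + 359605 = (96 + 612*1) + 359605 = (96 + 612) + 359605 = 708 + 359605 = 360313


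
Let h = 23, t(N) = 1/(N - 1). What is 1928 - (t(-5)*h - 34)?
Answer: 11795/6 ≈ 1965.8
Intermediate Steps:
t(N) = 1/(-1 + N)
1928 - (t(-5)*h - 34) = 1928 - (23/(-1 - 5) - 34) = 1928 - (23/(-6) - 34) = 1928 - (-1/6*23 - 34) = 1928 - (-23/6 - 34) = 1928 - 1*(-227/6) = 1928 + 227/6 = 11795/6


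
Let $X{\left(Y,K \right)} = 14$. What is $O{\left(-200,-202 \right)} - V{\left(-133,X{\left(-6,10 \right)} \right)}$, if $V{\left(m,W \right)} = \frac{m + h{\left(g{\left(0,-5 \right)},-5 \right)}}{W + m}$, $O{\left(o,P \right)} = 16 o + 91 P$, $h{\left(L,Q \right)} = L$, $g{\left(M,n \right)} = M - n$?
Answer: $- \frac{2568386}{119} \approx -21583.0$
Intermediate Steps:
$V{\left(m,W \right)} = \frac{5 + m}{W + m}$ ($V{\left(m,W \right)} = \frac{m + \left(0 - -5\right)}{W + m} = \frac{m + \left(0 + 5\right)}{W + m} = \frac{m + 5}{W + m} = \frac{5 + m}{W + m}$)
$O{\left(-200,-202 \right)} - V{\left(-133,X{\left(-6,10 \right)} \right)} = \left(16 \left(-200\right) + 91 \left(-202\right)\right) - \frac{5 - 133}{14 - 133} = \left(-3200 - 18382\right) - \frac{1}{-119} \left(-128\right) = -21582 - \left(- \frac{1}{119}\right) \left(-128\right) = -21582 - \frac{128}{119} = - \frac{2568386}{119}$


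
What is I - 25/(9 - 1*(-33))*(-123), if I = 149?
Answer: 3111/14 ≈ 222.21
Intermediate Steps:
I - 25/(9 - 1*(-33))*(-123) = 149 - 25/(9 - 1*(-33))*(-123) = 149 - 25/(9 + 33)*(-123) = 149 - 25/42*(-123) = 149 + 1025/14 = 3111/14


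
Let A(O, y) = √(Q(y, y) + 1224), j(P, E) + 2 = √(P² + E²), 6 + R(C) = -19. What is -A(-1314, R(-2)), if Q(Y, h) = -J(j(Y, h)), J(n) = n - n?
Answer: -6*√34 ≈ -34.986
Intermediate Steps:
R(C) = -25 (R(C) = -6 - 19 = -25)
j(P, E) = -2 + √(E² + P²) (j(P, E) = -2 + √(P² + E²) = -2 + √(E² + P²))
J(n) = 0
Q(Y, h) = 0 (Q(Y, h) = -1*0 = 0)
A(O, y) = 6*√34 (A(O, y) = √(0 + 1224) = √1224 = 6*√34)
-A(-1314, R(-2)) = -6*√34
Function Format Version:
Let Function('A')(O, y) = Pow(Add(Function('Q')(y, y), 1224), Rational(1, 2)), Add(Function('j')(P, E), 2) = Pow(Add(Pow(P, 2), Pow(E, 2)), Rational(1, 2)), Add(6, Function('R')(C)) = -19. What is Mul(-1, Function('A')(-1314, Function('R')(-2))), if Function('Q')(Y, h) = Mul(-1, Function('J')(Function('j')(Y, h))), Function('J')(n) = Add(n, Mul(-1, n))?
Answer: Mul(-6, Pow(34, Rational(1, 2))) ≈ -34.986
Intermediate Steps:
Function('R')(C) = -25 (Function('R')(C) = Add(-6, -19) = -25)
Function('j')(P, E) = Add(-2, Pow(Add(Pow(E, 2), Pow(P, 2)), Rational(1, 2))) (Function('j')(P, E) = Add(-2, Pow(Add(Pow(P, 2), Pow(E, 2)), Rational(1, 2))) = Add(-2, Pow(Add(Pow(E, 2), Pow(P, 2)), Rational(1, 2))))
Function('J')(n) = 0
Function('Q')(Y, h) = 0 (Function('Q')(Y, h) = Mul(-1, 0) = 0)
Function('A')(O, y) = Mul(6, Pow(34, Rational(1, 2))) (Function('A')(O, y) = Pow(Add(0, 1224), Rational(1, 2)) = Pow(1224, Rational(1, 2)) = Mul(6, Pow(34, Rational(1, 2))))
Mul(-1, Function('A')(-1314, Function('R')(-2))) = Mul(-1, Mul(6, Pow(34, Rational(1, 2)))) = Mul(-6, Pow(34, Rational(1, 2)))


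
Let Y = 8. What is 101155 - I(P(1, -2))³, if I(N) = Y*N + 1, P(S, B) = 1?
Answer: 100426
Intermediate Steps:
I(N) = 1 + 8*N (I(N) = 8*N + 1 = 1 + 8*N)
101155 - I(P(1, -2))³ = 101155 - (1 + 8*1)³ = 101155 - (1 + 8)³ = 101155 - 1*9³ = 101155 - 1*729 = 101155 - 729 = 100426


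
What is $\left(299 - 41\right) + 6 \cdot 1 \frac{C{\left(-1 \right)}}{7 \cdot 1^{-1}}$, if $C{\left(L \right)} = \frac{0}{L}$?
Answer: $258$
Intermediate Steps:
$C{\left(L \right)} = 0$
$\left(299 - 41\right) + 6 \cdot 1 \frac{C{\left(-1 \right)}}{7 \cdot 1^{-1}} = \left(299 - 41\right) + 6 \cdot 1 \frac{0}{7 \cdot 1^{-1}} = \left(299 - 41\right) + 6 \frac{0}{7 \cdot 1} = \left(299 - 41\right) + 6 \cdot \frac{0}{7} = 258 + 6 \cdot 0 \cdot \frac{1}{7} = 258 + 6 \cdot 0 = 258 + 0 = 258$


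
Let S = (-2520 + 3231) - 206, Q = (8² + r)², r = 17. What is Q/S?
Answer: 6561/505 ≈ 12.992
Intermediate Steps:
Q = 6561 (Q = (8² + 17)² = (64 + 17)² = 81² = 6561)
S = 505 (S = 711 - 206 = 505)
Q/S = 6561/505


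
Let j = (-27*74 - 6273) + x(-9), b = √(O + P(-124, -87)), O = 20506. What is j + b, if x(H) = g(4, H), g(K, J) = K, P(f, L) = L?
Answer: -8267 + √20419 ≈ -8124.1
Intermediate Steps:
x(H) = 4
b = √20419 (b = √(20506 - 87) = √20419 ≈ 142.90)
j = -8267 (j = (-27*74 - 6273) + 4 = (-1998 - 6273) + 4 = -8271 + 4 = -8267)
j + b = -8267 + √20419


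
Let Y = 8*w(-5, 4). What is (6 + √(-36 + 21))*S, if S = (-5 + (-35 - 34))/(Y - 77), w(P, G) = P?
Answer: 148/39 + 74*I*√15/117 ≈ 3.7949 + 2.4496*I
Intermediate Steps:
Y = -40 (Y = 8*(-5) = -40)
S = 74/117 (S = (-5 + (-35 - 34))/(-40 - 77) = (-5 - 69)/(-117) = -74*(-1/117) = 74/117 ≈ 0.63248)
(6 + √(-36 + 21))*S = (6 + √(-36 + 21))*(74/117) = (6 + √(-15))*(74/117) = (6 + I*√15)*(74/117) = 148/39 + 74*I*√15/117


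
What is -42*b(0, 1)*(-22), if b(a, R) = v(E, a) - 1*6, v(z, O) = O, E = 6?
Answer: -5544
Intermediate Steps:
b(a, R) = -6 + a (b(a, R) = a - 1*6 = a - 6 = -6 + a)
-42*b(0, 1)*(-22) = -42*(-6 + 0)*(-22) = -42*(-6)*(-22) = 252*(-22) = -5544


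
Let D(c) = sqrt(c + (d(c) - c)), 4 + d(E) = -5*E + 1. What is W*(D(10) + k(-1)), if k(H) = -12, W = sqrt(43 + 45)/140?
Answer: sqrt(22)*(-12 + I*sqrt(53))/70 ≈ -0.80407 + 0.48781*I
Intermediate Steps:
W = sqrt(22)/70 (W = sqrt(88)*(1/140) = (2*sqrt(22))*(1/140) = sqrt(22)/70 ≈ 0.067006)
d(E) = -3 - 5*E (d(E) = -4 + (-5*E + 1) = -4 + (1 - 5*E) = -3 - 5*E)
D(c) = sqrt(-3 - 5*c) (D(c) = sqrt(c + ((-3 - 5*c) - c)) = sqrt(c + (-3 - 6*c)) = sqrt(-3 - 5*c))
W*(D(10) + k(-1)) = (sqrt(22)/70)*(sqrt(-3 - 5*10) - 12) = (sqrt(22)/70)*(sqrt(-3 - 50) - 12) = (sqrt(22)/70)*(sqrt(-53) - 12) = (sqrt(22)/70)*(I*sqrt(53) - 12) = (sqrt(22)/70)*(-12 + I*sqrt(53)) = sqrt(22)*(-12 + I*sqrt(53))/70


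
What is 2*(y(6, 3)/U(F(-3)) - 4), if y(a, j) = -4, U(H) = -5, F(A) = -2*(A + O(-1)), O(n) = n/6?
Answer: -32/5 ≈ -6.4000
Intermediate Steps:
O(n) = n/6 (O(n) = n*(1/6) = n/6)
F(A) = 1/3 - 2*A (F(A) = -2*(A + (1/6)*(-1)) = -2*(A - 1/6) = -2*(-1/6 + A) = 1/3 - 2*A)
2*(y(6, 3)/U(F(-3)) - 4) = 2*(-4/(-5) - 4) = 2*(-4*(-1/5) - 4) = 2*(4/5 - 4) = 2*(-16/5) = -32/5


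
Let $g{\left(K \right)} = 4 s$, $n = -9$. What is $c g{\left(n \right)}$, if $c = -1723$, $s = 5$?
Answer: $-34460$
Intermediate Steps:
$g{\left(K \right)} = 20$ ($g{\left(K \right)} = 4 \cdot 5 = 20$)
$c g{\left(n \right)} = \left(-1723\right) 20 = -34460$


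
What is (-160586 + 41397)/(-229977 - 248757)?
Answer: 119189/478734 ≈ 0.24897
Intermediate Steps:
(-160586 + 41397)/(-229977 - 248757) = -119189/(-478734) = -119189*(-1/478734) = 119189/478734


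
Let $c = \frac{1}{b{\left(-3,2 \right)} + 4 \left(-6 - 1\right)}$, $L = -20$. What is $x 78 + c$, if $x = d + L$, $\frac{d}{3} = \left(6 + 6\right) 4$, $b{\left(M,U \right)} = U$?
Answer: $\frac{251471}{26} \approx 9672.0$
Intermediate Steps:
$d = 144$ ($d = 3 \left(6 + 6\right) 4 = 3 \cdot 12 \cdot 4 = 3 \cdot 48 = 144$)
$x = 124$ ($x = 144 - 20 = 124$)
$c = - \frac{1}{26}$ ($c = \frac{1}{2 + 4 \left(-6 - 1\right)} = \frac{1}{2 + 4 \left(-7\right)} = \frac{1}{2 - 28} = \frac{1}{-26} = - \frac{1}{26} \approx -0.038462$)
$x 78 + c = 124 \cdot 78 - \frac{1}{26} = 9672 - \frac{1}{26} = \frac{251471}{26}$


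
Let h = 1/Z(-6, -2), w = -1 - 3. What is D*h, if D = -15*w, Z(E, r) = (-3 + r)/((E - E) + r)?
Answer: 24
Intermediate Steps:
w = -4
Z(E, r) = (-3 + r)/r (Z(E, r) = (-3 + r)/(0 + r) = (-3 + r)/r)
h = 2/5 (h = 1/((-3 - 2)/(-2)) = 1/(-1/2*(-5)) = 1/(5/2) = 2/5 ≈ 0.40000)
D = 60 (D = -15*(-4) = 60)
D*h = 60*(2/5) = 24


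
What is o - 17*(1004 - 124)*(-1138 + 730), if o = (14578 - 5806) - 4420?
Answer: 6108032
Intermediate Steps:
o = 4352 (o = 8772 - 4420 = 4352)
o - 17*(1004 - 124)*(-1138 + 730) = 4352 - 17*(1004 - 124)*(-1138 + 730) = 4352 - 17*880*(-408) = 4352 - 17*(-359040) = 4352 - 1*(-6103680) = 4352 + 6103680 = 6108032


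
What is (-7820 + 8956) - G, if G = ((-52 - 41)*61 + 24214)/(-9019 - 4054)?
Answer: 14869469/13073 ≈ 1137.4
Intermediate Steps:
G = -18541/13073 (G = (-93*61 + 24214)/(-13073) = (-5673 + 24214)*(-1/13073) = 18541*(-1/13073) = -18541/13073 ≈ -1.4183)
(-7820 + 8956) - G = (-7820 + 8956) - 1*(-18541/13073) = 1136 + 18541/13073 = 14869469/13073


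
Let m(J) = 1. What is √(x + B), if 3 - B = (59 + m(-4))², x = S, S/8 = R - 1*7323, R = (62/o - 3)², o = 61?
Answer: I*√231258373/61 ≈ 249.3*I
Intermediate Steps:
R = 14641/3721 (R = (62/61 - 3)² = (-121/61)² = 14641/3721 ≈ 3.9347)
S = -217873936/3721 (S = 8*(14641/3721 - 1*7323) = 8*(14641/3721 - 7323) = 8*(-27234242/3721) = -217873936/3721 ≈ -58553.)
x = -217873936/3721 ≈ -58553.
B = -3597 (B = 3 - (59 + 1)² = 3 - 1*60² = 3 - 1*3600 = 3 - 3600 = -3597)
√(x + B) = √(-217873936/3721 - 3597) = √(-231258373/3721) = I*√231258373/61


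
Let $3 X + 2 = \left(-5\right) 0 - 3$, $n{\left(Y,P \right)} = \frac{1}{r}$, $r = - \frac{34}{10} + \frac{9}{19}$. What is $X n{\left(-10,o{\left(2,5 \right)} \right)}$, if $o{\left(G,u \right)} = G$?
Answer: $\frac{475}{834} \approx 0.56954$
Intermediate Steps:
$r = - \frac{278}{95}$ ($r = \left(-34\right) \frac{1}{10} + 9 \cdot \frac{1}{19} = - \frac{17}{5} + \frac{9}{19} = - \frac{278}{95} \approx -2.9263$)
$n{\left(Y,P \right)} = - \frac{95}{278}$ ($n{\left(Y,P \right)} = \frac{1}{- \frac{278}{95}} = - \frac{95}{278}$)
$X = - \frac{5}{3}$ ($X = - \frac{2}{3} + \frac{\left(-5\right) 0 - 3}{3} = - \frac{2}{3} + \frac{0 - 3}{3} = - \frac{2}{3} + \frac{1}{3} \left(-3\right) = - \frac{2}{3} - 1 = - \frac{5}{3} \approx -1.6667$)
$X n{\left(-10,o{\left(2,5 \right)} \right)} = \left(- \frac{5}{3}\right) \left(- \frac{95}{278}\right) = \frac{475}{834}$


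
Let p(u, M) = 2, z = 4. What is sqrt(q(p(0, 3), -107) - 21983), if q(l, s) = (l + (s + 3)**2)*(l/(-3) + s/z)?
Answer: I*sqrt(1274306)/2 ≈ 564.43*I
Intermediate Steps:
q(l, s) = (l + (3 + s)**2)*(-l/3 + s/4) (q(l, s) = (l + (s + 3)**2)*(l/(-3) + s/4) = (l + (3 + s)**2)*(l*(-1/3) + s*(1/4)) = (l + (3 + s)**2)*(-l/3 + s/4))
sqrt(q(p(0, 3), -107) - 21983) = sqrt((-1/3*2*(2 + (3 - 107)**2) + (1/4)*2*(-107) + (1/4)*(-107)*(3 - 107)**2) - 21983) = sqrt((-1/3*2*(2 + (-104)**2) - 107/2 + (1/4)*(-107)*(-104)**2) - 21983) = sqrt((-1/3*2*(2 + 10816) - 107/2 + (1/4)*(-107)*10816) - 21983) = sqrt((-1/3*2*10818 - 107/2 - 289328) - 21983) = sqrt((-7212 - 107/2 - 289328) - 21983) = sqrt(-593187/2 - 21983) = sqrt(-637153/2) = I*sqrt(1274306)/2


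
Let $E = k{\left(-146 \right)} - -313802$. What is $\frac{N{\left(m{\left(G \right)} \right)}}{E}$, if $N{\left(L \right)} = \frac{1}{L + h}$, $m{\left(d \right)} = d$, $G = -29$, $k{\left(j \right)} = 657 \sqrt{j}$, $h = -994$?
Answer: $\frac{i}{1023 \left(- 313802 i + 657 \sqrt{146}\right)} \approx -3.1131 \cdot 10^{-9} + 7.8755 \cdot 10^{-11} i$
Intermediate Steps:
$E = 313802 + 657 i \sqrt{146}$ ($E = 657 \sqrt{-146} - -313802 = 657 i \sqrt{146} + 313802 = 313802 + 657 i \sqrt{146} \approx 3.138 \cdot 10^{5} + 7938.6 i$)
$N{\left(L \right)} = \frac{1}{-994 + L}$ ($N{\left(L \right)} = \frac{1}{L - 994} = \frac{1}{-994 + L}$)
$\frac{N{\left(m{\left(G \right)} \right)}}{E} = \frac{1}{\left(-994 - 29\right) \left(313802 + 657 i \sqrt{146}\right)} = \frac{1}{\left(-1023\right) \left(313802 + 657 i \sqrt{146}\right)} = - \frac{1}{1023 \left(313802 + 657 i \sqrt{146}\right)}$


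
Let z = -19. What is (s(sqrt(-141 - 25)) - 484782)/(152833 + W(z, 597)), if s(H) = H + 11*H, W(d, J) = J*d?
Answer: -242391/70745 + 6*I*sqrt(166)/70745 ≈ -3.4263 + 0.0010927*I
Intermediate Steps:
s(H) = 12*H
(s(sqrt(-141 - 25)) - 484782)/(152833 + W(z, 597)) = (12*sqrt(-141 - 25) - 484782)/(152833 + 597*(-19)) = (12*sqrt(-166) - 484782)/(152833 - 11343) = (12*(I*sqrt(166)) - 484782)/141490 = (12*I*sqrt(166) - 484782)*(1/141490) = (-484782 + 12*I*sqrt(166))*(1/141490) = -242391/70745 + 6*I*sqrt(166)/70745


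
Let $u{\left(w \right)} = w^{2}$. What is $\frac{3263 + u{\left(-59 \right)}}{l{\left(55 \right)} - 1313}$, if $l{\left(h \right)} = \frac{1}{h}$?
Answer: $- \frac{185460}{36107} \approx -5.1364$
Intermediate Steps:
$\frac{3263 + u{\left(-59 \right)}}{l{\left(55 \right)} - 1313} = \frac{3263 + \left(-59\right)^{2}}{\frac{1}{55} - 1313} = \frac{3263 + 3481}{\frac{1}{55} - 1313} = \frac{6744}{- \frac{72214}{55}} = 6744 \left(- \frac{55}{72214}\right) = - \frac{185460}{36107}$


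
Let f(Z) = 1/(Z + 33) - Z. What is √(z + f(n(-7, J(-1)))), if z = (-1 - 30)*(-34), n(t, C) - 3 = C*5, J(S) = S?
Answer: √1014847/31 ≈ 32.497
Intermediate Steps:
n(t, C) = 3 + 5*C (n(t, C) = 3 + C*5 = 3 + 5*C)
z = 1054 (z = -31*(-34) = 1054)
f(Z) = 1/(33 + Z) - Z
√(z + f(n(-7, J(-1)))) = √(1054 + (1 - (3 + 5*(-1))² - 33*(3 + 5*(-1)))/(33 + (3 + 5*(-1)))) = √(1054 + (1 - (3 - 5)² - 33*(3 - 5))/(33 + (3 - 5))) = √(1054 + (1 - 1*(-2)² - 33*(-2))/(33 - 2)) = √(1054 + (1 - 1*4 + 66)/31) = √(1054 + (1 - 4 + 66)/31) = √(1054 + (1/31)*63) = √(1054 + 63/31) = √(32737/31) = √1014847/31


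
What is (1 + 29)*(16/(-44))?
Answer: -120/11 ≈ -10.909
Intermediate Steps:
(1 + 29)*(16/(-44)) = 30*(16*(-1/44)) = 30*(-4/11) = -120/11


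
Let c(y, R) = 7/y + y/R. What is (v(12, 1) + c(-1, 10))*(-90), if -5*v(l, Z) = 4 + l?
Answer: 927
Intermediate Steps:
v(l, Z) = -⅘ - l/5 (v(l, Z) = -(4 + l)/5 = -⅘ - l/5)
(v(12, 1) + c(-1, 10))*(-90) = ((-⅘ - ⅕*12) + (7/(-1) - 1/10))*(-90) = ((-⅘ - 12/5) + (7*(-1) - 1*⅒))*(-90) = (-16/5 + (-7 - ⅒))*(-90) = (-16/5 - 71/10)*(-90) = -103/10*(-90) = 927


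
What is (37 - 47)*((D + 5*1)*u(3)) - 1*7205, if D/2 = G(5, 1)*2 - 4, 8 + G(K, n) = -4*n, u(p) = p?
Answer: -5675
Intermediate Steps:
G(K, n) = -8 - 4*n
D = -56 (D = 2*((-8 - 4*1)*2 - 4) = 2*((-8 - 4)*2 - 4) = 2*(-12*2 - 4) = 2*(-24 - 4) = 2*(-28) = -56)
(37 - 47)*((D + 5*1)*u(3)) - 1*7205 = (37 - 47)*((-56 + 5*1)*3) - 1*7205 = -10*(-56 + 5)*3 - 7205 = -(-510)*3 - 7205 = -10*(-153) - 7205 = 1530 - 7205 = -5675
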